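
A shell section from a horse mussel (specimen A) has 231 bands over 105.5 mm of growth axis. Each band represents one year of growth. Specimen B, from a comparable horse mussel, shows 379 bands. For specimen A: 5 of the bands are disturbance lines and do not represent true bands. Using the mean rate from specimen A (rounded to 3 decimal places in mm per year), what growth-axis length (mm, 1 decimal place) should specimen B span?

Specimen A: true band count = 231 − 5 = 226.
A: Mean rate = 105.5 mm / 226 years ≈ 0.467 mm per year.
Length of B = 0.467 × 379 = 177.0 mm.

177.0 mm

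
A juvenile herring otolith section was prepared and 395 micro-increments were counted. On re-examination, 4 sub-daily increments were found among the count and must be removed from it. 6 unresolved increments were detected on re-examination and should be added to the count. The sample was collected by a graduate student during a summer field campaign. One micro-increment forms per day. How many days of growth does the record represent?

Correcting the raw count gives 395 − 4 + 6 = 397 true micro-increments.
One micro-increment per day makes the duration 397 days.

397 days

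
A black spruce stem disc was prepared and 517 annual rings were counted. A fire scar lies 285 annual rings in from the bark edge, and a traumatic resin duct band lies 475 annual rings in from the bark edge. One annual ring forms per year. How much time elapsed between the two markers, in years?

Separation: 475 − 285 = 190 annual rings.
One annual ring per year makes the interval 190 years.

190 years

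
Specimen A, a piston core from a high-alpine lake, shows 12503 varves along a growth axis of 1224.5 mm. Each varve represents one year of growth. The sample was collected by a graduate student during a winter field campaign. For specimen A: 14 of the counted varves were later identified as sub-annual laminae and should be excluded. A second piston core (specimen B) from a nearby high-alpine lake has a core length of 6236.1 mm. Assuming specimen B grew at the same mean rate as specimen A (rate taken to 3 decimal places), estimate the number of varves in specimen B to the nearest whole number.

Specimen A: adjusted count: 12503 − 14 = 12489 varves.
A: Mean rate = 1224.5 mm / 12489 years ≈ 0.098 mm/year.
For B, 6236.1 / 0.098 = 63633.67 years ≈ 63634 varves.

63634 varves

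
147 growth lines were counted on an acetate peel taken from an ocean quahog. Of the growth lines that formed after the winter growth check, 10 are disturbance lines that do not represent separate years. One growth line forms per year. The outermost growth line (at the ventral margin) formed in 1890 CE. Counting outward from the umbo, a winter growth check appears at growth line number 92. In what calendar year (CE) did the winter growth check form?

1845 CE

The winter growth check sits at growth line 92 from the umbo, so 147 − 92 = 55 growth lines formed after it.
Excluding 10 false growth lines: 55 − 10 = 45.
The growth line at the ventral margin is 1890 CE, so the winter growth check dates to 1890 − 45 = 1845 CE.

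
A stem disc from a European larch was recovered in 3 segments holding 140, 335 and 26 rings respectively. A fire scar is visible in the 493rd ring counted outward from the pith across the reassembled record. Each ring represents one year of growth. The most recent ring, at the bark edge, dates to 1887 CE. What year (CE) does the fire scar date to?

1879 CE

Total rings = 140 + 335 + 26 = 501.
501 − 493 = 8 rings lie beyond the fire scar toward the bark edge.
1887 − 8 = 1879 CE.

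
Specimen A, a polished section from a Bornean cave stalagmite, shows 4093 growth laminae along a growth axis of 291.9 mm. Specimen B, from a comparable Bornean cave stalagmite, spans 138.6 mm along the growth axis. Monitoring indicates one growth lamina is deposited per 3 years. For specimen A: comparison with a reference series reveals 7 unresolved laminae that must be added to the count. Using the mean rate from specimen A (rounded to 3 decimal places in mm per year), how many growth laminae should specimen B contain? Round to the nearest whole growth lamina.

1925 growth laminae

Specimen A: adjusted count: 4093 + 7 = 4100 growth laminae.
Specimen A: 4100 growth laminae at 3 years each span 4100 × 3 = 12300 years.
A: 291.9 mm over 12300 years gives 291.9 / 12300 ≈ 0.024 mm/year.
B spans 138.6 / 0.024 = 5775.00 years; at 3 years per growth lamina that is 5775.00 / 3 ≈ 1925 growth laminae.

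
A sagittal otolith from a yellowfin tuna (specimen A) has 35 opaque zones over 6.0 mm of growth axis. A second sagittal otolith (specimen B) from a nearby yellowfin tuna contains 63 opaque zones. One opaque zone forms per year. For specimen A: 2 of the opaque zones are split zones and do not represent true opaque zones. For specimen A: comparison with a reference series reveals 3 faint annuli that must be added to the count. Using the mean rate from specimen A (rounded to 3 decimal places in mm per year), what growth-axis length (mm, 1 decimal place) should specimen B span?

10.5 mm

Specimen A: true opaque zone count = 35 − 2 + 3 = 36.
A: Extension rate ≈ 6.0 / 36 = 0.167 mm/yr.
B's length ≈ 0.167 × 63 = 10.5 mm.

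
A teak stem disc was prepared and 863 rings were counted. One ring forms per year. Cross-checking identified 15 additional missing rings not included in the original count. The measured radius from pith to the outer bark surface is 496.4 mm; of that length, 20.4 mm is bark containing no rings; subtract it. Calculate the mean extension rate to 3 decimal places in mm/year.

0.542 mm/year

After corrections the count is 863 + 15 = 878 rings.
Removing the 20.4 mm offcut leaves 496.4 − 20.4 = 476.0 mm.
476.0 mm over 878 years gives 476.0 / 878 ≈ 0.542 mm/year.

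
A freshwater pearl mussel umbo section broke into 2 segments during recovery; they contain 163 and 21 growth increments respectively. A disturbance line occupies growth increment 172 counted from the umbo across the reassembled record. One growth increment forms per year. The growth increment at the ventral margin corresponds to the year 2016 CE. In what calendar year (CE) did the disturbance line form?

2004 CE

Total growth increments = 163 + 21 = 184.
The disturbance line sits at growth increment 172 from the umbo, so 184 − 172 = 12 growth increments formed after it.
Counting back 12 years from 2016 CE places the disturbance line in 2016 − 12 = 2004 CE.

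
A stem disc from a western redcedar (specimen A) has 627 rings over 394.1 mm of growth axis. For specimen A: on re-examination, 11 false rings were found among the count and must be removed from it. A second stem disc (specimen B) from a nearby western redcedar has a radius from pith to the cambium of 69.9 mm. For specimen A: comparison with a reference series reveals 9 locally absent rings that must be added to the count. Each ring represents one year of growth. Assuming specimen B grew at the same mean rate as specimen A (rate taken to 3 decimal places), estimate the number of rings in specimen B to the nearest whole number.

111 rings

Specimen A: after corrections the count is 627 − 11 + 9 = 625 rings.
A: Extension rate ≈ 394.1 / 625 = 0.631 mm per year.
B spans 69.9 / 0.631 = 110.78 years ≈ 111 rings.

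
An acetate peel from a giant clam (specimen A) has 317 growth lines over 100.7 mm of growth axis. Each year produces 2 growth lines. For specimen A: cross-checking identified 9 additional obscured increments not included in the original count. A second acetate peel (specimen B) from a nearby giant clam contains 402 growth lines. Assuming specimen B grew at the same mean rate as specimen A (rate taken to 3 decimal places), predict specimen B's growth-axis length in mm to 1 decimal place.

124.2 mm

Specimen A: correcting the raw count gives 317 + 9 = 326 true growth lines.
Specimen A: with 2 growth lines per year, 326 / 2 = 163 years.
A: 100.7 mm over 163 years gives 100.7 / 163 ≈ 0.618 mm per year.
Specimen B: with 2 growth lines per year, 402 / 2 = 201 years. Length of B = 0.618 × 201 = 124.2 mm.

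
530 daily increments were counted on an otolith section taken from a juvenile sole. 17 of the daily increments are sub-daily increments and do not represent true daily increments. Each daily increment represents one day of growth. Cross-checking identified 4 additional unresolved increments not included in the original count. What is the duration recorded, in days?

517 days

After corrections the count is 530 − 17 + 4 = 517 daily increments.
At one daily increment per day, that is 517 days.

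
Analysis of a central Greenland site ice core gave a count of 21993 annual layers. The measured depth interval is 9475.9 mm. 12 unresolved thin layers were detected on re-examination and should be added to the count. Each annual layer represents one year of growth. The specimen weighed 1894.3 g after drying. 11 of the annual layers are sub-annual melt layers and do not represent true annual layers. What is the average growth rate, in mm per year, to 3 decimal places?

Correcting the raw count gives 21993 − 11 + 12 = 21994 true annual layers.
Extension rate ≈ 9475.9 / 21994 = 0.431 mm per year.

0.431 mm per year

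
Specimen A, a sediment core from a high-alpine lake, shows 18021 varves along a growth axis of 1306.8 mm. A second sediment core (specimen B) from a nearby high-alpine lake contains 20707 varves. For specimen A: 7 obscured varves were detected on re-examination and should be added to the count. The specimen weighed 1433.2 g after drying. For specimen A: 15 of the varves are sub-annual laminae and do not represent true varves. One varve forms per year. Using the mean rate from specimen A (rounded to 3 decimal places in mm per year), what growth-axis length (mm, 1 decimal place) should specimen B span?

Specimen A: true varve count = 18021 − 15 + 7 = 18013.
A: Extension rate ≈ 1306.8 / 18013 = 0.073 mm per year.
For B, 0.073 mm/year × 20707 years = 1511.6 mm.

1511.6 mm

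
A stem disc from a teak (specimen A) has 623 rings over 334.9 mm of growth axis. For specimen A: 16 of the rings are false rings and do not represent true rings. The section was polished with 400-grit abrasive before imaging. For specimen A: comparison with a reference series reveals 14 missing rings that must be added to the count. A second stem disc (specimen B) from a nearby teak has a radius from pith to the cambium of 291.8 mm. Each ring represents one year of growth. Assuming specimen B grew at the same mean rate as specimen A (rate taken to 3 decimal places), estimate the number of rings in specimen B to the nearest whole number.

Specimen A: correcting the raw count gives 623 − 16 + 14 = 621 true rings.
A: Extension rate ≈ 334.9 / 621 = 0.539 mm/year.
B spans 291.8 / 0.539 = 541.37 years ≈ 541 rings.

541 rings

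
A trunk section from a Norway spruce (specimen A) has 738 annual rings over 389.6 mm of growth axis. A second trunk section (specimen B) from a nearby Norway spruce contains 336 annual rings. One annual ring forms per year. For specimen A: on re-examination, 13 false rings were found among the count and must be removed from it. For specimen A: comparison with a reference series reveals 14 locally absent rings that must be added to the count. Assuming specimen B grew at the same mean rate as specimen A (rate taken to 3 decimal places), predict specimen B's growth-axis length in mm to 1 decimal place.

177.1 mm

Specimen A: adjusted count: 738 − 13 + 14 = 739 annual rings.
A: 389.6 mm over 739 years gives 389.6 / 739 ≈ 0.527 mm per year.
Length of B = 0.527 × 336 = 177.1 mm.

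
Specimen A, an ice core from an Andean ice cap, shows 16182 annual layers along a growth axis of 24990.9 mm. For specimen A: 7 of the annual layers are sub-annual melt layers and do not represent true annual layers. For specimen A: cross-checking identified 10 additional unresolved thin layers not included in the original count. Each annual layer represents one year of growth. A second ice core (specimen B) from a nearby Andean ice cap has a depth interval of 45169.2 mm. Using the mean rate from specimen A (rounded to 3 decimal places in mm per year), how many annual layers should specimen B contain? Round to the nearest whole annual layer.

29255 annual layers

Specimen A: true annual layer count = 16182 − 7 + 10 = 16185.
A: Mean rate = 24990.9 mm / 16185 years ≈ 1.544 mm per year.
B spans 45169.2 / 1.544 = 29254.66 years ≈ 29255 annual layers.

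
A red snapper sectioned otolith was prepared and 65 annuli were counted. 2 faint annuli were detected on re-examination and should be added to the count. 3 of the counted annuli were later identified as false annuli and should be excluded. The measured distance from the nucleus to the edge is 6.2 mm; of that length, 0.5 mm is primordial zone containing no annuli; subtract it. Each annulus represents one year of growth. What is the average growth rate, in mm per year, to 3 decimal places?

0.089 mm per year

Adjusted count: 65 − 3 + 2 = 64 annuli.
The growth record spans 6.2 − 0.5 = 5.7 mm.
Extension rate ≈ 5.7 / 64 = 0.089 mm per year.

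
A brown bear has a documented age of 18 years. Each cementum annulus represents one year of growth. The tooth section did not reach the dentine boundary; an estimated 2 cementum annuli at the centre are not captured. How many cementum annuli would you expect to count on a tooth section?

16 cementum annuli

At one cementum annulus per year, 18 years correspond to 18 cementum annuli.
Subtracting the 2 cementum annuli not captured gives 18 − 2 = 16 cementum annuli in the record.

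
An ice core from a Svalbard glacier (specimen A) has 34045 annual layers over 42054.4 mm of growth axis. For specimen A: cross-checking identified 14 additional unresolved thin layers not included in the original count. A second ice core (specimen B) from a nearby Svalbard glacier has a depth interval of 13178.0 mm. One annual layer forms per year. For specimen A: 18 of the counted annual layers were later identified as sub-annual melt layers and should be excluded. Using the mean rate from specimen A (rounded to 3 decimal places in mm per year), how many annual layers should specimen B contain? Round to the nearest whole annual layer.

Specimen A: after corrections the count is 34045 − 18 + 14 = 34041 annual layers.
A: Mean rate = 42054.4 mm / 34041 years ≈ 1.235 mm/yr.
For B, 13178.0 / 1.235 = 10670.45 years ≈ 10670 annual layers.

10670 annual layers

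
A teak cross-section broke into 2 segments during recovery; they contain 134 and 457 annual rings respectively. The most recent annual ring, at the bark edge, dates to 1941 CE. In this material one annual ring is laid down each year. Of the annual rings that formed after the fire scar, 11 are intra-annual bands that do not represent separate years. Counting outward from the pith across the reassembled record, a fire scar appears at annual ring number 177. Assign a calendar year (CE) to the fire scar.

1538 CE

Total annual rings = 134 + 457 = 591.
The fire scar sits at annual ring 177 from the pith, so 591 − 177 = 414 annual rings formed after it.
414 − 11 false = 403 true annual rings after the fire scar.
Counting back 403 years from 1941 CE places the fire scar in 1941 − 403 = 1538 CE.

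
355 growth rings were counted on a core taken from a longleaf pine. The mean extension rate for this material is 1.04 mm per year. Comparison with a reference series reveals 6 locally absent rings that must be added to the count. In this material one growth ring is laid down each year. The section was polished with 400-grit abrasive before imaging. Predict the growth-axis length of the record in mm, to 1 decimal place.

Adjusted count: 355 + 6 = 361 growth rings.
Length ≈ 1.04 × 361 = 375.4 mm.

375.4 mm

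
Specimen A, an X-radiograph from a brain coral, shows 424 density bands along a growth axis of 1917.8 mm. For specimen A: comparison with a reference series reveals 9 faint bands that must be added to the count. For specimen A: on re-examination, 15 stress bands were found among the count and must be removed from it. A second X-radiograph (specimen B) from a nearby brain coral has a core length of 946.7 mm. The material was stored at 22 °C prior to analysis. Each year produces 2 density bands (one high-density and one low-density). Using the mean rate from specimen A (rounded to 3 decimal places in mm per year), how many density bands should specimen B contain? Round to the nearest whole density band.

206 density bands

Specimen A: correcting the raw count gives 424 − 15 + 9 = 418 true density bands.
Specimen A: with 2 density bands per year, 418 / 2 = 209 years.
A: Extension rate ≈ 1917.8 / 209 = 9.176 mm per year.
B spans 946.7 / 9.176 = 103.17 years; at 2 density bands per year that is 103.17 × 2 ≈ 206 density bands.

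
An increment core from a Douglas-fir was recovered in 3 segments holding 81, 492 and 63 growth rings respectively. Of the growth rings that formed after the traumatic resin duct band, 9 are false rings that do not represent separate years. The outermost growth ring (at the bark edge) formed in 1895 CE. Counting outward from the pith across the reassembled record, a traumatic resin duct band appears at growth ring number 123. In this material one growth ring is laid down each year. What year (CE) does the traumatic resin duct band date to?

Total growth rings = 81 + 492 + 63 = 636.
636 − 123 = 513 growth rings lie beyond the traumatic resin duct band toward the bark edge.
Removing the 9 false growth rings leaves 513 − 9 = 504 true growth rings beyond the traumatic resin duct band.
The growth ring at the bark edge is 1895 CE, so the traumatic resin duct band dates to 1895 − 504 = 1391 CE.

1391 CE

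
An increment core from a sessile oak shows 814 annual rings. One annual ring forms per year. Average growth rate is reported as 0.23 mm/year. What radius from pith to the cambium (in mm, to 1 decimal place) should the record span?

187.2 mm

The record spans 814 years at 0.23 mm per year.
Length ≈ 0.23 × 814 = 187.2 mm.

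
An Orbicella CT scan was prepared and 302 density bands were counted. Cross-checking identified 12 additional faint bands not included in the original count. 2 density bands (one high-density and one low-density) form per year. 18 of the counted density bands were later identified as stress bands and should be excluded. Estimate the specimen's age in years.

After corrections the count is 302 − 18 + 12 = 296 density bands.
Dividing by 2 density bands per year: 296 / 2 = 148 years.

148 years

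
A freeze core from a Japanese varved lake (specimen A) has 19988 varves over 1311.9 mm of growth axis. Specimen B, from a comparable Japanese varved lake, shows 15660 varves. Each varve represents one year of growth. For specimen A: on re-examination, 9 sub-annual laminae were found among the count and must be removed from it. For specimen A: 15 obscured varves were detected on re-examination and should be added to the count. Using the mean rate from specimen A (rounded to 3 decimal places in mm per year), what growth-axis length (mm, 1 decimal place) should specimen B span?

Specimen A: correcting the raw count gives 19988 − 9 + 15 = 19994 true varves.
A: 1311.9 mm over 19994 years gives 1311.9 / 19994 ≈ 0.066 mm/year.
Length of B = 0.066 × 15660 = 1033.6 mm.

1033.6 mm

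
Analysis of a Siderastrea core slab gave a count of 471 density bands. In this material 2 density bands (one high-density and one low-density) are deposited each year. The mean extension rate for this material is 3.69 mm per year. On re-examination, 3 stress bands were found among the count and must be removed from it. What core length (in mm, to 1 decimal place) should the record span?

Adjusted count: 471 − 3 = 468 density bands.
With 2 density bands per year, 468 / 2 = 234 years.
Length ≈ 3.69 × 234 = 863.5 mm.

863.5 mm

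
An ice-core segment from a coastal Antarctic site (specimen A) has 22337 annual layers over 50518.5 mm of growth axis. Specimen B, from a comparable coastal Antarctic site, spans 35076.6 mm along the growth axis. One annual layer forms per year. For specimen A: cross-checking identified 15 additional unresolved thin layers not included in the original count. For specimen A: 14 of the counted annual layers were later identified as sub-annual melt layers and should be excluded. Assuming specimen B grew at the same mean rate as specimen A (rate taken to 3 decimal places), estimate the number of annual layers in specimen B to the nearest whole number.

15507 annual layers

Specimen A: adjusted count: 22337 − 14 + 15 = 22338 annual layers.
A: 50518.5 mm over 22338 years gives 50518.5 / 22338 ≈ 2.262 mm/year.
For B, 35076.6 / 2.262 = 15506.90 years ≈ 15507 annual layers.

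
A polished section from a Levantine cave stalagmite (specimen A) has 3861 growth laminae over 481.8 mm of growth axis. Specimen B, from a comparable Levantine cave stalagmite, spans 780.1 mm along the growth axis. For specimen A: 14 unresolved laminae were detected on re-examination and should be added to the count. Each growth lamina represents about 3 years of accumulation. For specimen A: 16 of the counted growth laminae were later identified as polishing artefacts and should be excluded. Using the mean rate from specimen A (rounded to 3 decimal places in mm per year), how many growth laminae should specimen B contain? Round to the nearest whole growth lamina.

6191 growth laminae

Specimen A: after corrections the count is 3861 − 16 + 14 = 3859 growth laminae.
Specimen A: 3859 growth laminae at 3 years each span 3859 × 3 = 11577 years.
A: Extension rate ≈ 481.8 / 11577 = 0.042 mm/yr.
B spans 780.1 / 0.042 = 18573.81 years; at 3 years per growth lamina that is 18573.81 / 3 ≈ 6191 growth laminae.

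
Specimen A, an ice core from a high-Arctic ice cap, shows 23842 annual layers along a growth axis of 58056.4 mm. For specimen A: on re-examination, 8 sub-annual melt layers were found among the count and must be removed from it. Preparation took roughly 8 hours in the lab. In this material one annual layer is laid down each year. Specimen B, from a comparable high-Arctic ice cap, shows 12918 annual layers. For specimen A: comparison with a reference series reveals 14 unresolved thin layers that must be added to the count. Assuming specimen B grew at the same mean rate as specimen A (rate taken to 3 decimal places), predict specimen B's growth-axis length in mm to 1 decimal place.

Specimen A: adjusted count: 23842 − 8 + 14 = 23848 annual layers.
A: 58056.4 mm over 23848 years gives 58056.4 / 23848 ≈ 2.434 mm per year.
B's length ≈ 2.434 × 12918 = 31442.4 mm.

31442.4 mm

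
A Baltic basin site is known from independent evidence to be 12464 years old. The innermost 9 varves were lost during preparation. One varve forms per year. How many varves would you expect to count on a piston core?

At one varve per year, 12464 years correspond to 12464 varves.
Subtracting the 9 varves not captured gives 12464 − 9 = 12455 varves in the record.

12455 varves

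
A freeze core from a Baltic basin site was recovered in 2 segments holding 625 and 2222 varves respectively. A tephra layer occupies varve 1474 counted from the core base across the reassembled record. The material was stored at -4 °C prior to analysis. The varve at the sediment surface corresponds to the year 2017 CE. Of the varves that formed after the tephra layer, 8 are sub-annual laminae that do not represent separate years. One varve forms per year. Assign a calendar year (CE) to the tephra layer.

652 CE

Total varves = 625 + 2222 = 2847.
2847 − 1474 = 1373 varves lie beyond the tephra layer toward the sediment surface.
Excluding 8 false varves: 1373 − 8 = 1365.
2017 − 1365 = 652 CE.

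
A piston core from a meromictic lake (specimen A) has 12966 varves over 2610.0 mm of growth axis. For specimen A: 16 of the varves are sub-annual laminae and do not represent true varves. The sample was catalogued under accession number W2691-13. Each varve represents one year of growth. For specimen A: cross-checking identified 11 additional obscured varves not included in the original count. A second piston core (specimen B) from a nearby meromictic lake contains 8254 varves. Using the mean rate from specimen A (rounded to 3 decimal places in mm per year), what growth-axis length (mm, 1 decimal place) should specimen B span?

1659.1 mm

Specimen A: after corrections the count is 12966 − 16 + 11 = 12961 varves.
A: Extension rate ≈ 2610.0 / 12961 = 0.201 mm/year.
B's length ≈ 0.201 × 8254 = 1659.1 mm.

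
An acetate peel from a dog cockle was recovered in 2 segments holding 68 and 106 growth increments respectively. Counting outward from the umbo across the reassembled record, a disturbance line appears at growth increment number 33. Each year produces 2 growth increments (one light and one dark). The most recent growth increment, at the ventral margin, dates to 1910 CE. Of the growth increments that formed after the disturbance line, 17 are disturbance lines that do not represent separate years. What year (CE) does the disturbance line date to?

Total growth increments = 68 + 106 = 174.
The disturbance line sits at growth increment 33 from the umbo, so 174 − 33 = 141 growth increments formed after it.
Excluding 17 false growth increments: 141 − 17 = 124.
With 2 growth increments per year, 124 / 2 = 62 years.
The growth increment at the ventral margin is 1910 CE, so the disturbance line dates to 1910 − 62 = 1848 CE.

1848 CE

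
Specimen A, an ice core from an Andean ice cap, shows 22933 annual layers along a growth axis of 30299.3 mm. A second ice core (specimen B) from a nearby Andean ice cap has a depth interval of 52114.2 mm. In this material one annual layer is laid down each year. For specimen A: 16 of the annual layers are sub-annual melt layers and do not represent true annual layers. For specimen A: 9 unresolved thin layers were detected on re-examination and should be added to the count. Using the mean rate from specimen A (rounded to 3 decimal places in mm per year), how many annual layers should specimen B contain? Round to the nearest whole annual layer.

Specimen A: correcting the raw count gives 22933 − 16 + 9 = 22926 true annual layers.
A: Mean rate = 30299.3 mm / 22926 years ≈ 1.322 mm per year.
For B, 52114.2 / 1.322 = 39420.73 years ≈ 39421 annual layers.

39421 annual layers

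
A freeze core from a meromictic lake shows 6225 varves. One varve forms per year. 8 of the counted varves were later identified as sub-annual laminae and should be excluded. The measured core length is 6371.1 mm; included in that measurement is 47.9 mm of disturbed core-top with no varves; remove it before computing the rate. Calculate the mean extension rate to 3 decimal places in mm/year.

After corrections the count is 6225 − 8 = 6217 varves.
Removing the 47.9 mm offcut leaves 6371.1 − 47.9 = 6323.2 mm.
Extension rate ≈ 6323.2 / 6217 = 1.017 mm/year.

1.017 mm/year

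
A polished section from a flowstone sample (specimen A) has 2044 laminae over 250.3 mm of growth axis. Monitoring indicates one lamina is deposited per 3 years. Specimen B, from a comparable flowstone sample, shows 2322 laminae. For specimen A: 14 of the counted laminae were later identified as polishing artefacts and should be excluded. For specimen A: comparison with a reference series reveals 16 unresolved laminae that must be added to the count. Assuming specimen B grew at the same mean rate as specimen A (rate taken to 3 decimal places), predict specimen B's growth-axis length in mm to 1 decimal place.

Specimen A: true lamina count = 2044 − 14 + 16 = 2046.
Specimen A: multiplying by 3 years per lamina: 2046 × 3 = 6138 years.
A: Extension rate ≈ 250.3 / 6138 = 0.041 mm per year.
Specimen B: 2322 laminae at 3 years each span 2322 × 3 = 6966 years. B's length ≈ 0.041 × 6966 = 285.6 mm.

285.6 mm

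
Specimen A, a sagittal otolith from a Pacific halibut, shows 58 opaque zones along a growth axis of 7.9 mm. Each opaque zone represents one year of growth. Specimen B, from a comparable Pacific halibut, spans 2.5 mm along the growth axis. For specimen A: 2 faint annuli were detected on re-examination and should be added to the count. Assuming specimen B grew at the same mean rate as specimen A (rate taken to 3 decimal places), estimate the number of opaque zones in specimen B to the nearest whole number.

19 opaque zones

Specimen A: true opaque zone count = 58 + 2 = 60.
A: 7.9 mm over 60 years gives 7.9 / 60 ≈ 0.132 mm per year.
B spans 2.5 / 0.132 = 18.94 years ≈ 19 opaque zones.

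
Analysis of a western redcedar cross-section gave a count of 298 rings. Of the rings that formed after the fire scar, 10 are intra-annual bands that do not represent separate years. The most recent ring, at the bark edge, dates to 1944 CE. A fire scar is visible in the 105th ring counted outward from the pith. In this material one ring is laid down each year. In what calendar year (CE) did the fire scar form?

1761 CE

The fire scar sits at ring 105 from the pith, so 298 − 105 = 193 rings formed after it.
Excluding 10 false rings: 193 − 10 = 183.
1944 − 183 = 1761 CE.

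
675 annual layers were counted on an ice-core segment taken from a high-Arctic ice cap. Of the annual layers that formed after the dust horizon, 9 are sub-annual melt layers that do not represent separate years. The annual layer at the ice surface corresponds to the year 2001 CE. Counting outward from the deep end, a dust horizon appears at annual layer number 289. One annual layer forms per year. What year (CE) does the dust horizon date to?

1624 CE

Between annual layer 289 and the ice surface there are 675 − 289 = 386 annual layers.
386 − 9 false = 377 true annual layers after the dust horizon.
The annual layer at the ice surface is 2001 CE, so the dust horizon dates to 2001 − 377 = 1624 CE.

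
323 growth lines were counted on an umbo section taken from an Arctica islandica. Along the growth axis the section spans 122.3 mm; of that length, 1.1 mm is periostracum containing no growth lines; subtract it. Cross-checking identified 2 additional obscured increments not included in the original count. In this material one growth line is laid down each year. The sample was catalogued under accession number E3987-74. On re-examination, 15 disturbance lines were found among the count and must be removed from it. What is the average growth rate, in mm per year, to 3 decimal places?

0.391 mm per year

After corrections the count is 323 − 15 + 2 = 310 growth lines.
Removing the 1.1 mm offcut leaves 122.3 − 1.1 = 121.2 mm.
121.2 mm over 310 years gives 121.2 / 310 ≈ 0.391 mm per year.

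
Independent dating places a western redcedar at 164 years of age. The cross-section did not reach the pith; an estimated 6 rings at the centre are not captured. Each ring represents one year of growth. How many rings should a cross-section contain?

One ring per year gives 164 rings over 164 years.
Subtracting the 6 rings not captured gives 164 − 6 = 158 rings in the record.

158 rings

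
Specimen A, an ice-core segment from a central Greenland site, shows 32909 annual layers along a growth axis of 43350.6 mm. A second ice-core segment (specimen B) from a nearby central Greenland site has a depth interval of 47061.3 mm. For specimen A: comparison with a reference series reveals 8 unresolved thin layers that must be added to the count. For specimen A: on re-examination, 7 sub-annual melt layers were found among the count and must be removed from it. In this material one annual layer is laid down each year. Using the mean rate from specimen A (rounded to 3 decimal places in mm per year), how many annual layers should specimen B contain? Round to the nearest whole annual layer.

35734 annual layers

Specimen A: true annual layer count = 32909 − 7 + 8 = 32910.
A: 43350.6 mm over 32910 years gives 43350.6 / 32910 ≈ 1.317 mm/year.
Specimen B: 47061.3 mm / 1.317 mm per year = 35733.71 years ≈ 35734 annual layers.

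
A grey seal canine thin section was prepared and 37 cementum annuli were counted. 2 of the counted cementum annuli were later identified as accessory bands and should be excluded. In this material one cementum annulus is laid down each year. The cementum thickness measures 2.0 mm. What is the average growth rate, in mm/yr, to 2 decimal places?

Correcting the raw count gives 37 − 2 = 35 true cementum annuli.
2.0 mm over 35 years gives 2.0 / 35 ≈ 0.06 mm/yr.

0.06 mm/yr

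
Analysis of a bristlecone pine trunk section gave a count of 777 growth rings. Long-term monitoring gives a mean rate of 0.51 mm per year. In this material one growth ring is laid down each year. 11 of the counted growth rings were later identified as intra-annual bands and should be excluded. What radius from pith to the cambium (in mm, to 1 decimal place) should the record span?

390.7 mm

True growth ring count = 777 − 11 = 766.
766 years at 0.51 mm/year gives 0.51 × 766 = 390.7 mm.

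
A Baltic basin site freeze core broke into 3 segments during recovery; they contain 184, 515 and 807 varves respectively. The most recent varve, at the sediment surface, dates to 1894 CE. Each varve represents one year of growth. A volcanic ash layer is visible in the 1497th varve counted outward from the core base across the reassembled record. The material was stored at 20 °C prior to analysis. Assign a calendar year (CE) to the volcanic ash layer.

1885 CE

Total varves = 184 + 515 + 807 = 1506.
Between varve 1497 and the sediment surface there are 1506 − 1497 = 9 varves.
1894 − 9 = 1885 CE.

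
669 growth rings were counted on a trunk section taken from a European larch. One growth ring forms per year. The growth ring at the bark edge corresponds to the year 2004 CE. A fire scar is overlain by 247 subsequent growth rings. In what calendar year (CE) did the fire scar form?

1757 CE

247 growth rings post-date the fire scar.
2004 − 247 = 1757 CE.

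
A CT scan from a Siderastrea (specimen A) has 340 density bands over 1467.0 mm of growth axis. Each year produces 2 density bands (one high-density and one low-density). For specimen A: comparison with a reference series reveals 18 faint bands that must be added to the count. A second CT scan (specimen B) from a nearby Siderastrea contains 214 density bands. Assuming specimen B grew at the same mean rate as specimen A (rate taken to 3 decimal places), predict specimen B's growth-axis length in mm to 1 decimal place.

Specimen A: after corrections the count is 340 + 18 = 358 density bands.
Specimen A: with 2 density bands per year, 358 / 2 = 179 years.
A: Mean rate = 1467.0 mm / 179 years ≈ 8.196 mm per year.
Specimen B: dividing by 2 density bands per year: 214 / 2 = 107 years. B's length ≈ 8.196 × 107 = 877.0 mm.

877.0 mm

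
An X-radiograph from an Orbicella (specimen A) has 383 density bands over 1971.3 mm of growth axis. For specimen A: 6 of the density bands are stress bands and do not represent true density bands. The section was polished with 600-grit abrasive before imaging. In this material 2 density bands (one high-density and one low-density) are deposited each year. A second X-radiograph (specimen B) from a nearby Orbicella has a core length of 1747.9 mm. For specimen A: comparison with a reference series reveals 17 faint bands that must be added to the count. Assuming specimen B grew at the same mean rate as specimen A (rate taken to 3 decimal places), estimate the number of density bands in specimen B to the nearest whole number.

Specimen A: true density band count = 383 − 6 + 17 = 394.
Specimen A: 394 density bands at 2 per year is 394 / 2 = 197 years.
A: Mean rate = 1971.3 mm / 197 years ≈ 10.007 mm/yr.
Specimen B: 1747.9 mm / 10.007 mm per year = 174.67 years; at 2 density bands per year that is 174.67 × 2 ≈ 349 density bands.

349 density bands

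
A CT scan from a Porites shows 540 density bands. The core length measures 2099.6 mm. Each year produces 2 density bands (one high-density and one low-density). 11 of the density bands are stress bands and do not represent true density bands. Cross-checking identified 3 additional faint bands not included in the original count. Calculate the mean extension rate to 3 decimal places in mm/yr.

7.893 mm/yr

Correcting the raw count gives 540 − 11 + 3 = 532 true density bands.
Dividing by 2 density bands per year: 532 / 2 = 266 years.
Mean rate = 2099.6 mm / 266 years ≈ 7.893 mm/yr.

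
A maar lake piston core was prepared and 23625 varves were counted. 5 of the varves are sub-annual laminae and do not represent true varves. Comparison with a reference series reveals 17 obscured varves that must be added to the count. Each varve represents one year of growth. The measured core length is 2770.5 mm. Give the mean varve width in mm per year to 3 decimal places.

After corrections the count is 23625 − 5 + 17 = 23637 varves.
2770.5 mm over 23637 years gives 2770.5 / 23637 ≈ 0.117 mm per year.

0.117 mm per year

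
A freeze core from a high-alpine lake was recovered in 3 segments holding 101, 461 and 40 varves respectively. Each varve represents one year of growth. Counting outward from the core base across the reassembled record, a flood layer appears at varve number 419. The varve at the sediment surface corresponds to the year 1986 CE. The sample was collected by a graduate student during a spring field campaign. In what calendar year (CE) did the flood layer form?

Total varves = 101 + 461 + 40 = 602.
Between varve 419 and the sediment surface there are 602 − 419 = 183 varves.
1986 − 183 = 1803 CE.

1803 CE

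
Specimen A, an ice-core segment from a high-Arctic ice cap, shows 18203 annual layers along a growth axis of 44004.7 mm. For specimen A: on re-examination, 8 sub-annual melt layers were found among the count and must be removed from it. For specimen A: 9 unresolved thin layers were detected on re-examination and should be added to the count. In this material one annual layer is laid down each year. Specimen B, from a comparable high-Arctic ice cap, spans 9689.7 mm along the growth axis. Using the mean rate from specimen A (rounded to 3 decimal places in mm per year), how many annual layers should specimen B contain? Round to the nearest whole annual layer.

4009 annual layers

Specimen A: after corrections the count is 18203 − 8 + 9 = 18204 annual layers.
A: Extension rate ≈ 44004.7 / 18204 = 2.417 mm/yr.
Specimen B: 9689.7 mm / 2.417 mm per year = 4008.98 years ≈ 4009 annual layers.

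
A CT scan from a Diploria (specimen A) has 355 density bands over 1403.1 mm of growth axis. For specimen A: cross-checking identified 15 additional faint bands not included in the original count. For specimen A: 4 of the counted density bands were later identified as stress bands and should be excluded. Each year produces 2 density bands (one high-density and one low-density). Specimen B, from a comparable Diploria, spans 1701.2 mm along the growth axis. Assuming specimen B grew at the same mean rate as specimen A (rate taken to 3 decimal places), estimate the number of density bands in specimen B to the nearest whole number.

Specimen A: correcting the raw count gives 355 − 4 + 15 = 366 true density bands.
Specimen A: with 2 density bands per year, 366 / 2 = 183 years.
A: Mean rate = 1403.1 mm / 183 years ≈ 7.667 mm per year.
For B, 1701.2 / 7.667 = 221.89 years; at 2 density bands per year that is 221.89 × 2 ≈ 444 density bands.

444 density bands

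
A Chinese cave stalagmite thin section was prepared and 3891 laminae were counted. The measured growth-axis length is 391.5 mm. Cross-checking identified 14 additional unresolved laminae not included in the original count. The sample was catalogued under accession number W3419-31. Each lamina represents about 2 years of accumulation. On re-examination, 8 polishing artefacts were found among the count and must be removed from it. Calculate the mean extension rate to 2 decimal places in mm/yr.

Adjusted count: 3891 − 8 + 14 = 3897 laminae.
At 2 years per lamina, 3897 × 2 = 7794 years.
Extension rate ≈ 391.5 / 7794 = 0.05 mm/yr.

0.05 mm/yr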